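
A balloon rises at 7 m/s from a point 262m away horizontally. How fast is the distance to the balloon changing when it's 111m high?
777√80965/80965 ≈ 2.731 m/s

z² = 262² + y²
z = √(262² + 111²) = √80965
dz/dt = y/z · dy/dt = 111/√80965 · 7 = 777√80965/80965 ≈ 2.731 m/s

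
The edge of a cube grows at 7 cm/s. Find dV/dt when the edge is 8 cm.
1344 cm³/s

V = s³
dV/dt = 3s² · ds/dt = 3·8²·7 = 1344 cm³/s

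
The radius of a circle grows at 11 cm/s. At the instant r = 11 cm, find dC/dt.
22π cm/s

C = 2πr
dC/dt = 2π · dr/dt = 2π · 11 = 22π cm/s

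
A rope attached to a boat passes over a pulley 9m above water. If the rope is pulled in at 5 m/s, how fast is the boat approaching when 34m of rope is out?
34√43/43 ≈ 5.185 m/s

rope² = x² + 9²
x = √(34² - 9²) = 5√43
dx/dt = (rope/x) · d(rope)/dt = (34/(5√43)) · (-5) = -34√43/43 m/s
The boat approaches at 34√43/43 ≈ 5.185 m/s.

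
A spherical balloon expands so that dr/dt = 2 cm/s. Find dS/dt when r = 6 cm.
96π cm²/s

S = 4πr²
dS/dt = dS/dr · dr/dt = 8πr · 2
At r = 6: dS/dt = 96π cm²/s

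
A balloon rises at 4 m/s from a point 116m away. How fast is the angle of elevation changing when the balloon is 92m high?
0.021168 rad/s

tan(θ) = y/116
sec²(θ) · dθ/dt = (1/116) · dy/dt
dθ/dt = cos²(θ)/116 · 4 = 116/(116² + 92²) · 4
dθ/dt = 0.021168 rad/s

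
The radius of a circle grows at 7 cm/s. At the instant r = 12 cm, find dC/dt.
14π cm/s

C = 2πr
dC/dt = 2π · dr/dt = 2π · 7 = 14π cm/s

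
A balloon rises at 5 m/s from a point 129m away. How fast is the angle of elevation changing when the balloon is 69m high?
0.030137 rad/s

tan(θ) = y/129
sec²(θ) · dθ/dt = (1/129) · dy/dt
dθ/dt = cos²(θ)/129 · 5 = 129/(129² + 69²) · 5
dθ/dt = 0.030137 rad/s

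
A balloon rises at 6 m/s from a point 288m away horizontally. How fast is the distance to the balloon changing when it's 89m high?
534√90865/90865 ≈ 1.772 m/s

z² = 288² + y²
z = √(288² + 89²) = √90865
dz/dt = y/z · dy/dt = 89/√90865 · 6 = 534√90865/90865 ≈ 1.772 m/s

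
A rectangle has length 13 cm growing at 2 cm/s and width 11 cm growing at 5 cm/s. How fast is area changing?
87 cm²/s

A = lw
dA/dt = w·dl/dt + l·dw/dt = 11·2 + 13·5 = 87 cm²/s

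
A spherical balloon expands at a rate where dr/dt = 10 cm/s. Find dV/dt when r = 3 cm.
360π cm³/s

V = (4/3)πr³
dV/dt = dV/dr · dr/dt = 4πr² · 10
At r = 3: dV/dt = 360π cm³/s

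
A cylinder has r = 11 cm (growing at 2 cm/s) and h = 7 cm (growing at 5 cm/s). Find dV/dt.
913π cm³/s

V = πr²h
dV/dt = 2πrh·dr/dt + πr²·dh/dt
= 2π(11)(7)(2) + π(11)²(5)
= 913π cm³/s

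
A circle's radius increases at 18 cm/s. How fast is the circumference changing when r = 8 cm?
36π cm/s

C = 2πr
dC/dt = 2π · dr/dt = 2π · 18 = 36π cm/s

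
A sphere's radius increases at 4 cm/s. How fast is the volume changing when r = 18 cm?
5184π cm³/s

V = (4/3)πr³
dV/dt = dV/dr · dr/dt = 4πr² · 4
At r = 18: dV/dt = 5184π cm³/s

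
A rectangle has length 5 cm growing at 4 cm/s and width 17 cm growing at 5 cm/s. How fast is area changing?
93 cm²/s

A = lw
dA/dt = w·dl/dt + l·dw/dt = 17·4 + 5·5 = 93 cm²/s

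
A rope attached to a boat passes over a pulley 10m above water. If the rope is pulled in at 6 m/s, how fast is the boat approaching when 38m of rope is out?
19√21/14 ≈ 6.219 m/s

rope² = x² + 10²
x = √(38² - 10²) = 8√21
dx/dt = (rope/x) · d(rope)/dt = (38/(8√21)) · (-6) = -19√21/14 m/s
The boat approaches at 19√21/14 ≈ 6.219 m/s.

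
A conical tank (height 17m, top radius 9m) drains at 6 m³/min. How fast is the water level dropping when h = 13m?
578/(4563π) ≈ 0.04032 m/min

r/h = 9/17, so r = (9/17)h
V = (1/3)πr²h = (1/3)π((9/17)h)²h = (27/289)πh³
dV/dh = (81/289)πh²
dh/dt = (dV/dt)/(dV/dh) = -6/((81/289)π·13²) = -578/(4563π) m/min
The level is dropping at 578/(4563π) ≈ 0.04032 m/min.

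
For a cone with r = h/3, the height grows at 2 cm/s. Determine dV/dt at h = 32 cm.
2048π/9 cm³/s

V = (1/3)π(h/3)²h = πh³/27
dV/dt = πh²/9 · 2
At h = 32: dV/dt = 2048π/9 cm³/s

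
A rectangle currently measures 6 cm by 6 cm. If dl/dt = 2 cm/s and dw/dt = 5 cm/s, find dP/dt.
14 cm/s

P = 2(l + w)
dP/dt = 2(dl/dt + dw/dt) = 2(2 + 5) = 14 cm/s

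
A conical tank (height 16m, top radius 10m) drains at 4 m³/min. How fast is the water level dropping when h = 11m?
256/(3025π) ≈ 0.02694 m/min

r/h = 10/16, so r = (5/8)h
V = (1/3)πr²h = (1/3)π((5/8)h)²h = (25/192)πh³
dV/dh = (25/64)πh²
dh/dt = (dV/dt)/(dV/dh) = -4/((25/64)π·11²) = -256/(3025π) m/min
The level is dropping at 256/(3025π) ≈ 0.02694 m/min.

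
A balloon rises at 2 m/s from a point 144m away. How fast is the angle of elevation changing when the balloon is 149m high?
0.006708 rad/s

tan(θ) = y/144
sec²(θ) · dθ/dt = (1/144) · dy/dt
dθ/dt = cos²(θ)/144 · 2 = 144/(144² + 149²) · 2
dθ/dt = 0.006708 rad/s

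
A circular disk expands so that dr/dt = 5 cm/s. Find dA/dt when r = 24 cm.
240π cm²/s

A = πr²
dA/dt = 2πr · dr/dt = 2π(24)(5) = 240π cm²/s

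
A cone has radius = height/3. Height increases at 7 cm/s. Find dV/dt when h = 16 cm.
1792π/9 cm³/s

V = (1/3)π(h/3)²h = πh³/27
dV/dt = πh²/9 · 7
At h = 16: dV/dt = 1792π/9 cm³/s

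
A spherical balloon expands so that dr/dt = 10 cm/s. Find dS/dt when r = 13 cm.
1040π cm²/s

S = 4πr²
dS/dt = dS/dr · dr/dt = 8πr · 10
At r = 13: dS/dt = 1040π cm²/s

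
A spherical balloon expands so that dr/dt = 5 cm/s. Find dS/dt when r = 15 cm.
600π cm²/s

S = 4πr²
dS/dt = dS/dr · dr/dt = 8πr · 5
At r = 15: dS/dt = 600π cm²/s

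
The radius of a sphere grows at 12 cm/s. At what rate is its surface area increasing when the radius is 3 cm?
288π cm²/s

S = 4πr²
dS/dt = dS/dr · dr/dt = 8πr · 12
At r = 3: dS/dt = 288π cm²/s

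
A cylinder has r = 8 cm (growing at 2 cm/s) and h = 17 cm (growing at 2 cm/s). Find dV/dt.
672π cm³/s

V = πr²h
dV/dt = 2πrh·dr/dt + πr²·dh/dt
= 2π(8)(17)(2) + π(8)²(2)
= 672π cm³/s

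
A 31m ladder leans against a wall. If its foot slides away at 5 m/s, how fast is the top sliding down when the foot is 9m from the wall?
9√55/44 ≈ 1.517 m/s

x² + y² = 31²
2x·dx/dt + 2y·dy/dt = 0
dy/dt = -x/y · dx/dt = -9/(4√55) · 5 = -9√55/44 m/s
The top is descending at 9√55/44 ≈ 1.517 m/s.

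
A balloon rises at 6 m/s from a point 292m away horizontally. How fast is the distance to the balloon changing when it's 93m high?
558√93913/93913 ≈ 1.821 m/s

z² = 292² + y²
z = √(292² + 93²) = √93913
dz/dt = y/z · dy/dt = 93/√93913 · 6 = 558√93913/93913 ≈ 1.821 m/s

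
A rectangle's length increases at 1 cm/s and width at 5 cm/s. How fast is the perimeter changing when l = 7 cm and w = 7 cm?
12 cm/s

P = 2(l + w)
dP/dt = 2(dl/dt + dw/dt) = 2(1 + 5) = 12 cm/s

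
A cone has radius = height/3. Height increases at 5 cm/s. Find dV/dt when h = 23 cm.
2645π/9 cm³/s

V = (1/3)π(h/3)²h = πh³/27
dV/dt = πh²/9 · 5
At h = 23: dV/dt = 2645π/9 cm³/s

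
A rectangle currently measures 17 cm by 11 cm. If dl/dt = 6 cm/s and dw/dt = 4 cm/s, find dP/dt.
20 cm/s

P = 2(l + w)
dP/dt = 2(dl/dt + dw/dt) = 2(6 + 4) = 20 cm/s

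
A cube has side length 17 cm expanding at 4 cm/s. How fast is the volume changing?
3468 cm³/s

V = s³
dV/dt = 3s² · ds/dt = 3·17²·4 = 3468 cm³/s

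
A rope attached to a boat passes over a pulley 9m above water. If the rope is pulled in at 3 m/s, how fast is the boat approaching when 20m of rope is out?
60√319/319 ≈ 3.359 m/s

rope² = x² + 9²
x = √(20² - 9²) = √319
dx/dt = (rope/x) · d(rope)/dt = (20/√319) · (-3) = -60√319/319 m/s
The boat approaches at 60√319/319 ≈ 3.359 m/s.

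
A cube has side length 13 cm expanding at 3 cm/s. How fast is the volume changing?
1521 cm³/s

V = s³
dV/dt = 3s² · ds/dt = 3·13²·3 = 1521 cm³/s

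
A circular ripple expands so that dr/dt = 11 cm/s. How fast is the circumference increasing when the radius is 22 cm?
22π cm/s

C = 2πr
dC/dt = 2π · dr/dt = 2π · 11 = 22π cm/s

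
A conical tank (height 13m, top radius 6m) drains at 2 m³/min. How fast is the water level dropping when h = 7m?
169/(882π) ≈ 0.06099 m/min

r/h = 6/13, so r = (6/13)h
V = (1/3)πr²h = (1/3)π((6/13)h)²h = (12/169)πh³
dV/dh = (36/169)πh²
dh/dt = (dV/dt)/(dV/dh) = -2/((36/169)π·7²) = -169/(882π) m/min
The level is dropping at 169/(882π) ≈ 0.06099 m/min.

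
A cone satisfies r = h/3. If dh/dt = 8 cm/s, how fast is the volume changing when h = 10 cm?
800π/9 cm³/s

V = (1/3)π(h/3)²h = πh³/27
dV/dt = πh²/9 · 8
At h = 10: dV/dt = 800π/9 cm³/s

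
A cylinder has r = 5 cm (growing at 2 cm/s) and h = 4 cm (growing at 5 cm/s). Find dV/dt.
205π cm³/s

V = πr²h
dV/dt = 2πrh·dr/dt + πr²·dh/dt
= 2π(5)(4)(2) + π(5)²(5)
= 205π cm³/s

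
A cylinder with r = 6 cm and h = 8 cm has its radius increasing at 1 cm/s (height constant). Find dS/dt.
40π cm²/s

S = 2πrh + 2πr² (lateral + bases)
dS/dt = (2πh + 4πr)·dr/dt = (2π·8 + 4π·6)·1
= 40π cm²/s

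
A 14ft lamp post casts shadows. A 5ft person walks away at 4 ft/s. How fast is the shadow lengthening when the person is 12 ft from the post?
20/9 ft/s

By similar triangles: 14/(x+s) = 5/s
Solving: s = 5x/9
ds/dt = 5/9 · dx/dt = 5/9 · 4 = 20/9 ft/s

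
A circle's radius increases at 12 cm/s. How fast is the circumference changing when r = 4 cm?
24π cm/s

C = 2πr
dC/dt = 2π · dr/dt = 2π · 12 = 24π cm/s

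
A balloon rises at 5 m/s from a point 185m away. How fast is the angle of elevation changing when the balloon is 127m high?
0.01837 rad/s

tan(θ) = y/185
sec²(θ) · dθ/dt = (1/185) · dy/dt
dθ/dt = cos²(θ)/185 · 5 = 185/(185² + 127²) · 5
dθ/dt = 0.01837 rad/s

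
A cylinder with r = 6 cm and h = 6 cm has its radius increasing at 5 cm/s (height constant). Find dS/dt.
180π cm²/s

S = 2πrh + 2πr² (lateral + bases)
dS/dt = (2πh + 4πr)·dr/dt = (2π·6 + 4π·6)·5
= 180π cm²/s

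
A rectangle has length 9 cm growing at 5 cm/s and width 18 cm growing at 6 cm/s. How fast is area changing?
144 cm²/s

A = lw
dA/dt = w·dl/dt + l·dw/dt = 18·5 + 9·6 = 144 cm²/s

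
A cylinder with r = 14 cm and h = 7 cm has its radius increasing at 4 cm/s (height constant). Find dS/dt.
280π cm²/s

S = 2πrh + 2πr² (lateral + bases)
dS/dt = (2πh + 4πr)·dr/dt = (2π·7 + 4π·14)·4
= 280π cm²/s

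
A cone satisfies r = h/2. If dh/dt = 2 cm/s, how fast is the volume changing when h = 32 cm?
512π cm³/s

V = (1/3)π(h/2)²h = πh³/12
dV/dt = πh²/4 · 2
At h = 32: dV/dt = 512π cm³/s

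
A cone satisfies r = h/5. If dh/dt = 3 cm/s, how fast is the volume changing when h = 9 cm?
243π/25 cm³/s

V = (1/3)π(h/5)²h = πh³/75
dV/dt = πh²/25 · 3
At h = 9: dV/dt = 243π/25 cm³/s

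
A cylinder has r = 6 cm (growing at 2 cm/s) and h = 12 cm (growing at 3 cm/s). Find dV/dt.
396π cm³/s

V = πr²h
dV/dt = 2πrh·dr/dt + πr²·dh/dt
= 2π(6)(12)(2) + π(6)²(3)
= 396π cm³/s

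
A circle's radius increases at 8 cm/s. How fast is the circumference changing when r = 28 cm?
16π cm/s

C = 2πr
dC/dt = 2π · dr/dt = 2π · 8 = 16π cm/s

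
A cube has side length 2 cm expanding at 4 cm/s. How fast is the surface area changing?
96 cm²/s

A = 6s²
dA/dt = 12s · ds/dt = 12·2·4 = 96 cm²/s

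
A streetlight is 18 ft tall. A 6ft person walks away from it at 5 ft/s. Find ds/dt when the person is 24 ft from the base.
5/2 ft/s

By similar triangles: 18/(x+s) = 6/s
Solving: s = 6x/12
ds/dt = 6/12 · dx/dt = 1/2 · 5 = 5/2 ft/s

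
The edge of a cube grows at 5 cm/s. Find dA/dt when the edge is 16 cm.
960 cm²/s

A = 6s²
dA/dt = 12s · ds/dt = 12·16·5 = 960 cm²/s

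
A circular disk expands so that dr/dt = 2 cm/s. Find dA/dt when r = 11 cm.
44π cm²/s

A = πr²
dA/dt = 2πr · dr/dt = 2π(11)(2) = 44π cm²/s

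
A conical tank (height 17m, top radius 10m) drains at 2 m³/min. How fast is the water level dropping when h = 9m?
289/(4050π) ≈ 0.02271 m/min

r/h = 10/17, so r = (10/17)h
V = (1/3)πr²h = (1/3)π((10/17)h)²h = (100/867)πh³
dV/dh = (100/289)πh²
dh/dt = (dV/dt)/(dV/dh) = -2/((100/289)π·9²) = -289/(4050π) m/min
The level is dropping at 289/(4050π) ≈ 0.02271 m/min.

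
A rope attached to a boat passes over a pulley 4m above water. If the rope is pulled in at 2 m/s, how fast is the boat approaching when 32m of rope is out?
16√7/21 ≈ 2.016 m/s

rope² = x² + 4²
x = √(32² - 4²) = 12√7
dx/dt = (rope/x) · d(rope)/dt = (32/(12√7)) · (-2) = -16√7/21 m/s
The boat approaches at 16√7/21 ≈ 2.016 m/s.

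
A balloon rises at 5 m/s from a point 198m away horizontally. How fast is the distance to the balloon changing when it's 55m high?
25√349/349 ≈ 1.338 m/s

z² = 198² + y²
z = √(198² + 55²) = 11√349
dz/dt = y/z · dy/dt = 55/(11√349) · 5 = 25√349/349 ≈ 1.338 m/s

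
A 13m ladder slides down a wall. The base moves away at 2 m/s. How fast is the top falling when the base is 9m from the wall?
9√22/22 ≈ 1.919 m/s

x² + y² = 13²
2x·dx/dt + 2y·dy/dt = 0
dy/dt = -x/y · dx/dt = -9/(2√22) · 2 = -9√22/22 m/s
The top is descending at 9√22/22 ≈ 1.919 m/s.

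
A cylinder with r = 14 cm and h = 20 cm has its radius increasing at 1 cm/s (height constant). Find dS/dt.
96π cm²/s

S = 2πrh + 2πr² (lateral + bases)
dS/dt = (2πh + 4πr)·dr/dt = (2π·20 + 4π·14)·1
= 96π cm²/s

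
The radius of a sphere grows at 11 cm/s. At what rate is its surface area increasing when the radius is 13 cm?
1144π cm²/s

S = 4πr²
dS/dt = dS/dr · dr/dt = 8πr · 11
At r = 13: dS/dt = 1144π cm²/s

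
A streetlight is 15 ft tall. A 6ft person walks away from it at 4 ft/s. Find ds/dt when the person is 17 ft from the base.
8/3 ft/s

By similar triangles: 15/(x+s) = 6/s
Solving: s = 6x/9
ds/dt = 6/9 · dx/dt = 2/3 · 4 = 8/3 ft/s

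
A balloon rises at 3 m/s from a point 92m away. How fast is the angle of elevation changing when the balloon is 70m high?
0.020652 rad/s

tan(θ) = y/92
sec²(θ) · dθ/dt = (1/92) · dy/dt
dθ/dt = cos²(θ)/92 · 3 = 92/(92² + 70²) · 3
dθ/dt = 0.020652 rad/s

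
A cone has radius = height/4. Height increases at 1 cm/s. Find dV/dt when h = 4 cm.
π cm³/s

V = (1/3)π(h/4)²h = πh³/48
dV/dt = πh²/16 · 1
At h = 4: dV/dt = π cm³/s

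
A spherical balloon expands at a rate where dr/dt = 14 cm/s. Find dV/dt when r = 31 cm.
53816π cm³/s

V = (4/3)πr³
dV/dt = dV/dr · dr/dt = 4πr² · 14
At r = 31: dV/dt = 53816π cm³/s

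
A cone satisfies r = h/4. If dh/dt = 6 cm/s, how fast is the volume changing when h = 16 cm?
96π cm³/s

V = (1/3)π(h/4)²h = πh³/48
dV/dt = πh²/16 · 6
At h = 16: dV/dt = 96π cm³/s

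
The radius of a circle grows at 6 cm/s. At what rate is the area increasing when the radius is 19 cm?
228π cm²/s

A = πr²
dA/dt = 2πr · dr/dt = 2π(19)(6) = 228π cm²/s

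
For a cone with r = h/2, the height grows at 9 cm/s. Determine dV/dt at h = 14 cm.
441π cm³/s

V = (1/3)π(h/2)²h = πh³/12
dV/dt = πh²/4 · 9
At h = 14: dV/dt = 441π cm³/s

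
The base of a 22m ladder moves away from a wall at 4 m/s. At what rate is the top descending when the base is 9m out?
36√403/403 ≈ 1.793 m/s

x² + y² = 22²
2x·dx/dt + 2y·dy/dt = 0
dy/dt = -x/y · dx/dt = -9/√403 · 4 = -36√403/403 m/s
The top is descending at 36√403/403 ≈ 1.793 m/s.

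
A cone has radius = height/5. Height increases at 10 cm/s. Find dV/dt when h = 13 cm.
338π/5 cm³/s

V = (1/3)π(h/5)²h = πh³/75
dV/dt = πh²/25 · 10
At h = 13: dV/dt = 338π/5 cm³/s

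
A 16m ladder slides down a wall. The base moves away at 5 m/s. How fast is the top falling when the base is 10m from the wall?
25√39/39 ≈ 4.003 m/s

x² + y² = 16²
2x·dx/dt + 2y·dy/dt = 0
dy/dt = -x/y · dx/dt = -10/(2√39) · 5 = -25√39/39 m/s
The top is descending at 25√39/39 ≈ 4.003 m/s.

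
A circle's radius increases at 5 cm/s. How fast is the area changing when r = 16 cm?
160π cm²/s

A = πr²
dA/dt = 2πr · dr/dt = 2π(16)(5) = 160π cm²/s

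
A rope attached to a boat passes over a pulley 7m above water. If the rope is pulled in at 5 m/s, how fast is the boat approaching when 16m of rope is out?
80√23/69 ≈ 5.56 m/s

rope² = x² + 7²
x = √(16² - 7²) = 3√23
dx/dt = (rope/x) · d(rope)/dt = (16/(3√23)) · (-5) = -80√23/69 m/s
The boat approaches at 80√23/69 ≈ 5.56 m/s.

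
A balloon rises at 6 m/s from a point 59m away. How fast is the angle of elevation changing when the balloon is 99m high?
0.026653 rad/s

tan(θ) = y/59
sec²(θ) · dθ/dt = (1/59) · dy/dt
dθ/dt = cos²(θ)/59 · 6 = 59/(59² + 99²) · 6
dθ/dt = 0.026653 rad/s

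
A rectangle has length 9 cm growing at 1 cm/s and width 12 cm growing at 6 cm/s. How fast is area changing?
66 cm²/s

A = lw
dA/dt = w·dl/dt + l·dw/dt = 12·1 + 9·6 = 66 cm²/s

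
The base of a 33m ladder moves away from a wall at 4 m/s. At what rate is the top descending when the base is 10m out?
40√989/989 ≈ 1.272 m/s

x² + y² = 33²
2x·dx/dt + 2y·dy/dt = 0
dy/dt = -x/y · dx/dt = -10/√989 · 4 = -40√989/989 m/s
The top is descending at 40√989/989 ≈ 1.272 m/s.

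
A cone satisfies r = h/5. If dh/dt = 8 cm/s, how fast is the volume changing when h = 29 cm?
6728π/25 cm³/s

V = (1/3)π(h/5)²h = πh³/75
dV/dt = πh²/25 · 8
At h = 29: dV/dt = 6728π/25 cm³/s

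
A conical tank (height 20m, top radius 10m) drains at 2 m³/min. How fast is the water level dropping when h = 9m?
8/(81π) ≈ 0.03144 m/min

r/h = 10/20, so r = (1/2)h
V = (1/3)πr²h = (1/3)π((1/2)h)²h = (1/12)πh³
dV/dh = (1/4)πh²
dh/dt = (dV/dt)/(dV/dh) = -2/((1/4)π·9²) = -8/(81π) m/min
The level is dropping at 8/(81π) ≈ 0.03144 m/min.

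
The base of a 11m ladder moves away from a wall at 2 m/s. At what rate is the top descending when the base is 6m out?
12√85/85 ≈ 1.302 m/s

x² + y² = 11²
2x·dx/dt + 2y·dy/dt = 0
dy/dt = -x/y · dx/dt = -6/√85 · 2 = -12√85/85 m/s
The top is descending at 12√85/85 ≈ 1.302 m/s.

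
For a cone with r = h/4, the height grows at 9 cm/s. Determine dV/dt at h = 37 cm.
12321π/16 cm³/s

V = (1/3)π(h/4)²h = πh³/48
dV/dt = πh²/16 · 9
At h = 37: dV/dt = 12321π/16 cm³/s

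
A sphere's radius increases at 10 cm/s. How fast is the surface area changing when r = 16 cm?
1280π cm²/s

S = 4πr²
dS/dt = dS/dr · dr/dt = 8πr · 10
At r = 16: dS/dt = 1280π cm²/s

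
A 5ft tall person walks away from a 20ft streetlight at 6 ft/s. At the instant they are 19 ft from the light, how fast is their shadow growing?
2 ft/s

By similar triangles: 20/(x+s) = 5/s
Solving: s = 5x/15
ds/dt = 5/15 · dx/dt = 1/3 · 6 = 2 ft/s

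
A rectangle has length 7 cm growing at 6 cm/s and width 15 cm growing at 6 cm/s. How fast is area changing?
132 cm²/s

A = lw
dA/dt = w·dl/dt + l·dw/dt = 15·6 + 7·6 = 132 cm²/s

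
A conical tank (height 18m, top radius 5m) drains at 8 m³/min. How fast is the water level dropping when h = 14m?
648/(1225π) ≈ 0.1684 m/min

r/h = 5/18, so r = (5/18)h
V = (1/3)πr²h = (1/3)π((5/18)h)²h = (25/972)πh³
dV/dh = (25/324)πh²
dh/dt = (dV/dt)/(dV/dh) = -8/((25/324)π·14²) = -648/(1225π) m/min
The level is dropping at 648/(1225π) ≈ 0.1684 m/min.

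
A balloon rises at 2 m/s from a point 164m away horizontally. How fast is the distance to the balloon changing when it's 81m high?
162√33457/33457 ≈ 0.8857 m/s

z² = 164² + y²
z = √(164² + 81²) = √33457
dz/dt = y/z · dy/dt = 81/√33457 · 2 = 162√33457/33457 ≈ 0.8857 m/s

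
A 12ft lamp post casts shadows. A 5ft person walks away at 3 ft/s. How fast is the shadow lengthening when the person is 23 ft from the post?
15/7 ft/s

By similar triangles: 12/(x+s) = 5/s
Solving: s = 5x/7
ds/dt = 5/7 · dx/dt = 5/7 · 3 = 15/7 ft/s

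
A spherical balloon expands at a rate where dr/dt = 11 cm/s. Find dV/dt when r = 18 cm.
14256π cm³/s

V = (4/3)πr³
dV/dt = dV/dr · dr/dt = 4πr² · 11
At r = 18: dV/dt = 14256π cm³/s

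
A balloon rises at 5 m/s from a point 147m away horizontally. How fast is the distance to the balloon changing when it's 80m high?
400√28009/28009 ≈ 2.39 m/s

z² = 147² + y²
z = √(147² + 80²) = √28009
dz/dt = y/z · dy/dt = 80/√28009 · 5 = 400√28009/28009 ≈ 2.39 m/s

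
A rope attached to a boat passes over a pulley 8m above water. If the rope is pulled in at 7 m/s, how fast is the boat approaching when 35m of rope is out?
245√129/387 ≈ 7.19 m/s

rope² = x² + 8²
x = √(35² - 8²) = 3√129
dx/dt = (rope/x) · d(rope)/dt = (35/(3√129)) · (-7) = -245√129/387 m/s
The boat approaches at 245√129/387 ≈ 7.19 m/s.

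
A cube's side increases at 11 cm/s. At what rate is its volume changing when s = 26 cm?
22308 cm³/s

V = s³
dV/dt = 3s² · ds/dt = 3·26²·11 = 22308 cm³/s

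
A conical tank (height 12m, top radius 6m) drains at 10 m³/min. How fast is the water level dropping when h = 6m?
10/(9π) ≈ 0.3537 m/min

r/h = 6/12, so r = (1/2)h
V = (1/3)πr²h = (1/3)π((1/2)h)²h = (1/12)πh³
dV/dh = (1/4)πh²
dh/dt = (dV/dt)/(dV/dh) = -10/((1/4)π·6²) = -10/(9π) m/min
The level is dropping at 10/(9π) ≈ 0.3537 m/min.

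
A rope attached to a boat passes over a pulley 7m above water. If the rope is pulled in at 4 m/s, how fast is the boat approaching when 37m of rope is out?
37√330/165 ≈ 4.074 m/s

rope² = x² + 7²
x = √(37² - 7²) = 2√330
dx/dt = (rope/x) · d(rope)/dt = (37/(2√330)) · (-4) = -37√330/165 m/s
The boat approaches at 37√330/165 ≈ 4.074 m/s.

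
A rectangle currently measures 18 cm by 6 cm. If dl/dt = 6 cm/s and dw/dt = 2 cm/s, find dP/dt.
16 cm/s

P = 2(l + w)
dP/dt = 2(dl/dt + dw/dt) = 2(6 + 2) = 16 cm/s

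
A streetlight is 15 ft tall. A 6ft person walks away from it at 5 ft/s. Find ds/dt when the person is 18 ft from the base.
10/3 ft/s

By similar triangles: 15/(x+s) = 6/s
Solving: s = 6x/9
ds/dt = 6/9 · dx/dt = 2/3 · 5 = 10/3 ft/s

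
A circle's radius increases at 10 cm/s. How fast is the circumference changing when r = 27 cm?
20π cm/s

C = 2πr
dC/dt = 2π · dr/dt = 2π · 10 = 20π cm/s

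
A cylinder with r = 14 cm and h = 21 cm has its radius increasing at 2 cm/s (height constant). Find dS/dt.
196π cm²/s

S = 2πrh + 2πr² (lateral + bases)
dS/dt = (2πh + 4πr)·dr/dt = (2π·21 + 4π·14)·2
= 196π cm²/s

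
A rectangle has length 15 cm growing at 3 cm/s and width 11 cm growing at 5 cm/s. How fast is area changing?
108 cm²/s

A = lw
dA/dt = w·dl/dt + l·dw/dt = 11·3 + 15·5 = 108 cm²/s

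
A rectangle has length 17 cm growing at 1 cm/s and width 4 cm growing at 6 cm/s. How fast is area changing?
106 cm²/s

A = lw
dA/dt = w·dl/dt + l·dw/dt = 4·1 + 17·6 = 106 cm²/s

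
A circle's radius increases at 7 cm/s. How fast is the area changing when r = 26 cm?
364π cm²/s

A = πr²
dA/dt = 2πr · dr/dt = 2π(26)(7) = 364π cm²/s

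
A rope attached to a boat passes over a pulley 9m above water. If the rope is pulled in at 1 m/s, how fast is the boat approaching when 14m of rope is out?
14√115/115 ≈ 1.306 m/s

rope² = x² + 9²
x = √(14² - 9²) = √115
dx/dt = (rope/x) · d(rope)/dt = (14/√115) · (-1) = -14√115/115 m/s
The boat approaches at 14√115/115 ≈ 1.306 m/s.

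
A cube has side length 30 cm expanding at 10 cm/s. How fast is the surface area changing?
3600 cm²/s

A = 6s²
dA/dt = 12s · ds/dt = 12·30·10 = 3600 cm²/s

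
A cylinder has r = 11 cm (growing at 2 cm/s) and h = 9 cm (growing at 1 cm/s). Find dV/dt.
517π cm³/s

V = πr²h
dV/dt = 2πrh·dr/dt + πr²·dh/dt
= 2π(11)(9)(2) + π(11)²(1)
= 517π cm³/s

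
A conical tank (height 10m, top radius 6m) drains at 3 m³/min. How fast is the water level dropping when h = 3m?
25/(27π) ≈ 0.2947 m/min

r/h = 6/10, so r = (3/5)h
V = (1/3)πr²h = (1/3)π((3/5)h)²h = (3/25)πh³
dV/dh = (9/25)πh²
dh/dt = (dV/dt)/(dV/dh) = -3/((9/25)π·3²) = -25/(27π) m/min
The level is dropping at 25/(27π) ≈ 0.2947 m/min.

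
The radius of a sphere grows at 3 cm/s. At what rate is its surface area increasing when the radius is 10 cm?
240π cm²/s

S = 4πr²
dS/dt = dS/dr · dr/dt = 8πr · 3
At r = 10: dS/dt = 240π cm²/s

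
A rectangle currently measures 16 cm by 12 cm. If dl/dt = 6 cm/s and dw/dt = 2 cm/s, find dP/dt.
16 cm/s

P = 2(l + w)
dP/dt = 2(dl/dt + dw/dt) = 2(6 + 2) = 16 cm/s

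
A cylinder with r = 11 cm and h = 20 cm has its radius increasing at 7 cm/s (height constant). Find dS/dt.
588π cm²/s

S = 2πrh + 2πr² (lateral + bases)
dS/dt = (2πh + 4πr)·dr/dt = (2π·20 + 4π·11)·7
= 588π cm²/s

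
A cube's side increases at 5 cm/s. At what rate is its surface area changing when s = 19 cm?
1140 cm²/s

A = 6s²
dA/dt = 12s · ds/dt = 12·19·5 = 1140 cm²/s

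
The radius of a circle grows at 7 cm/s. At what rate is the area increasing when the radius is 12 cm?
168π cm²/s

A = πr²
dA/dt = 2πr · dr/dt = 2π(12)(7) = 168π cm²/s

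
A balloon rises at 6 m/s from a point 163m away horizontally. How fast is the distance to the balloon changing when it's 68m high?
408√31193/31193 ≈ 2.31 m/s

z² = 163² + y²
z = √(163² + 68²) = √31193
dz/dt = y/z · dy/dt = 68/√31193 · 6 = 408√31193/31193 ≈ 2.31 m/s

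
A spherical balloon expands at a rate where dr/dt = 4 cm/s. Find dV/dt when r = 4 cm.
256π cm³/s

V = (4/3)πr³
dV/dt = dV/dr · dr/dt = 4πr² · 4
At r = 4: dV/dt = 256π cm³/s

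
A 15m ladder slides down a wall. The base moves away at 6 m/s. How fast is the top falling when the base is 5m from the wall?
3√2/2 ≈ 2.121 m/s

x² + y² = 15²
2x·dx/dt + 2y·dy/dt = 0
dy/dt = -x/y · dx/dt = -5/(10√2) · 6 = -3√2/2 m/s
The top is descending at 3√2/2 ≈ 2.121 m/s.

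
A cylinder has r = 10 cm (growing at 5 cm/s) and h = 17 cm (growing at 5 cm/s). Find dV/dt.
2200π cm³/s

V = πr²h
dV/dt = 2πrh·dr/dt + πr²·dh/dt
= 2π(10)(17)(5) + π(10)²(5)
= 2200π cm³/s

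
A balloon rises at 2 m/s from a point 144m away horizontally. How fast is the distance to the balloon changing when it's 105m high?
70√3529/3529 ≈ 1.178 m/s

z² = 144² + y²
z = √(144² + 105²) = 3√3529
dz/dt = y/z · dy/dt = 105/(3√3529) · 2 = 70√3529/3529 ≈ 1.178 m/s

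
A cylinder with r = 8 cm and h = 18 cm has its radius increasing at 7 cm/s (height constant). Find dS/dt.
476π cm²/s

S = 2πrh + 2πr² (lateral + bases)
dS/dt = (2πh + 4πr)·dr/dt = (2π·18 + 4π·8)·7
= 476π cm²/s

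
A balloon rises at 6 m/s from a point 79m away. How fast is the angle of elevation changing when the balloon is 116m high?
0.024065 rad/s

tan(θ) = y/79
sec²(θ) · dθ/dt = (1/79) · dy/dt
dθ/dt = cos²(θ)/79 · 6 = 79/(79² + 116²) · 6
dθ/dt = 0.024065 rad/s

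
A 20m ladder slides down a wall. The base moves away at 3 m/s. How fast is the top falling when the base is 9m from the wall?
27√319/319 ≈ 1.512 m/s

x² + y² = 20²
2x·dx/dt + 2y·dy/dt = 0
dy/dt = -x/y · dx/dt = -9/√319 · 3 = -27√319/319 m/s
The top is descending at 27√319/319 ≈ 1.512 m/s.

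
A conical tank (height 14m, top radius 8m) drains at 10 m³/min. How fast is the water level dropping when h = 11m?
245/(968π) ≈ 0.08056 m/min

r/h = 8/14, so r = (4/7)h
V = (1/3)πr²h = (1/3)π((4/7)h)²h = (16/147)πh³
dV/dh = (16/49)πh²
dh/dt = (dV/dt)/(dV/dh) = -10/((16/49)π·11²) = -245/(968π) m/min
The level is dropping at 245/(968π) ≈ 0.08056 m/min.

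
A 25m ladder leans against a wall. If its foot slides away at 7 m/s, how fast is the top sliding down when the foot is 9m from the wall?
63√34/136 ≈ 2.701 m/s

x² + y² = 25²
2x·dx/dt + 2y·dy/dt = 0
dy/dt = -x/y · dx/dt = -9/(4√34) · 7 = -63√34/136 m/s
The top is descending at 63√34/136 ≈ 2.701 m/s.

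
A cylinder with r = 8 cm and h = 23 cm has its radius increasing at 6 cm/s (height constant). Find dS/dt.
468π cm²/s

S = 2πrh + 2πr² (lateral + bases)
dS/dt = (2πh + 4πr)·dr/dt = (2π·23 + 4π·8)·6
= 468π cm²/s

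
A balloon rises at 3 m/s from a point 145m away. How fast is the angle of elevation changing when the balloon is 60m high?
0.017665 rad/s

tan(θ) = y/145
sec²(θ) · dθ/dt = (1/145) · dy/dt
dθ/dt = cos²(θ)/145 · 3 = 145/(145² + 60²) · 3
dθ/dt = 0.017665 rad/s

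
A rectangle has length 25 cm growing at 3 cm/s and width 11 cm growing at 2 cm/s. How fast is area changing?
83 cm²/s

A = lw
dA/dt = w·dl/dt + l·dw/dt = 11·3 + 25·2 = 83 cm²/s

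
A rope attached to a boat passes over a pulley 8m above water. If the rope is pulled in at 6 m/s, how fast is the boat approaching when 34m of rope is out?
34√273/91 ≈ 6.173 m/s

rope² = x² + 8²
x = √(34² - 8²) = 2√273
dx/dt = (rope/x) · d(rope)/dt = (34/(2√273)) · (-6) = -34√273/91 m/s
The boat approaches at 34√273/91 ≈ 6.173 m/s.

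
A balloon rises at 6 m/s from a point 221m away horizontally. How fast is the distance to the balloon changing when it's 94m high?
564√57677/57677 ≈ 2.348 m/s

z² = 221² + y²
z = √(221² + 94²) = √57677
dz/dt = y/z · dy/dt = 94/√57677 · 6 = 564√57677/57677 ≈ 2.348 m/s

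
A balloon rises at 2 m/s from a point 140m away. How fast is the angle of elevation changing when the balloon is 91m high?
0.010043 rad/s

tan(θ) = y/140
sec²(θ) · dθ/dt = (1/140) · dy/dt
dθ/dt = cos²(θ)/140 · 2 = 140/(140² + 91²) · 2
dθ/dt = 0.010043 rad/s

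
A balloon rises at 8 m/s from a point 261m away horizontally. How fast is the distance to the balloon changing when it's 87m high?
4√10/5 ≈ 2.53 m/s

z² = 261² + y²
z = √(261² + 87²) = 87√10
dz/dt = y/z · dy/dt = 87/(87√10) · 8 = 4√10/5 ≈ 2.53 m/s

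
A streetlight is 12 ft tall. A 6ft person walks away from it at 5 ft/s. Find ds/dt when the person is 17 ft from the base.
5 ft/s

By similar triangles: 12/(x+s) = 6/s
Solving: s = 6x/6
ds/dt = 6/6 · dx/dt = 1 · 5 = 5 ft/s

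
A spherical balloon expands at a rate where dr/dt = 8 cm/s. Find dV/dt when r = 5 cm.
800π cm³/s

V = (4/3)πr³
dV/dt = dV/dr · dr/dt = 4πr² · 8
At r = 5: dV/dt = 800π cm³/s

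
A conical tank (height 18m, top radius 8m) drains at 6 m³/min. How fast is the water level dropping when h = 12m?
27/(128π) ≈ 0.06714 m/min

r/h = 8/18, so r = (4/9)h
V = (1/3)πr²h = (1/3)π((4/9)h)²h = (16/243)πh³
dV/dh = (16/81)πh²
dh/dt = (dV/dt)/(dV/dh) = -6/((16/81)π·12²) = -27/(128π) m/min
The level is dropping at 27/(128π) ≈ 0.06714 m/min.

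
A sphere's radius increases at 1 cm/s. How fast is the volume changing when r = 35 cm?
4900π cm³/s

V = (4/3)πr³
dV/dt = dV/dr · dr/dt = 4πr² · 1
At r = 35: dV/dt = 4900π cm³/s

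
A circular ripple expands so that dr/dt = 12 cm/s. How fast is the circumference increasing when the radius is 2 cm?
24π cm/s

C = 2πr
dC/dt = 2π · dr/dt = 2π · 12 = 24π cm/s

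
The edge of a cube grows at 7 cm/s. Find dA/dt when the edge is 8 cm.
672 cm²/s

A = 6s²
dA/dt = 12s · ds/dt = 12·8·7 = 672 cm²/s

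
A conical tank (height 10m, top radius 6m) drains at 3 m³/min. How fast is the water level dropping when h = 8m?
25/(192π) ≈ 0.04145 m/min

r/h = 6/10, so r = (3/5)h
V = (1/3)πr²h = (1/3)π((3/5)h)²h = (3/25)πh³
dV/dh = (9/25)πh²
dh/dt = (dV/dt)/(dV/dh) = -3/((9/25)π·8²) = -25/(192π) m/min
The level is dropping at 25/(192π) ≈ 0.04145 m/min.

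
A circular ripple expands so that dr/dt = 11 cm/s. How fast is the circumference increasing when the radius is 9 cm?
22π cm/s

C = 2πr
dC/dt = 2π · dr/dt = 2π · 11 = 22π cm/s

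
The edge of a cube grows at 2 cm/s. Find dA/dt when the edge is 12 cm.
288 cm²/s

A = 6s²
dA/dt = 12s · ds/dt = 12·12·2 = 288 cm²/s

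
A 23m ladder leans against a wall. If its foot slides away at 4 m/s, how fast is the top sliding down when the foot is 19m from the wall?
19√42/21 ≈ 5.864 m/s

x² + y² = 23²
2x·dx/dt + 2y·dy/dt = 0
dy/dt = -x/y · dx/dt = -19/(2√42) · 4 = -19√42/21 m/s
The top is descending at 19√42/21 ≈ 5.864 m/s.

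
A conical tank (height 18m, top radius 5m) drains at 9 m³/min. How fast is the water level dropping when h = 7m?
2916/(1225π) ≈ 0.7577 m/min

r/h = 5/18, so r = (5/18)h
V = (1/3)πr²h = (1/3)π((5/18)h)²h = (25/972)πh³
dV/dh = (25/324)πh²
dh/dt = (dV/dt)/(dV/dh) = -9/((25/324)π·7²) = -2916/(1225π) m/min
The level is dropping at 2916/(1225π) ≈ 0.7577 m/min.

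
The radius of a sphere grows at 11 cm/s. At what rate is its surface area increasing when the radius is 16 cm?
1408π cm²/s

S = 4πr²
dS/dt = dS/dr · dr/dt = 8πr · 11
At r = 16: dS/dt = 1408π cm²/s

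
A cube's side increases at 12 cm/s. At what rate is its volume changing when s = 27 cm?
26244 cm³/s

V = s³
dV/dt = 3s² · ds/dt = 3·27²·12 = 26244 cm³/s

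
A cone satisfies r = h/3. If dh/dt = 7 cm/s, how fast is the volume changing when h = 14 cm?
1372π/9 cm³/s

V = (1/3)π(h/3)²h = πh³/27
dV/dt = πh²/9 · 7
At h = 14: dV/dt = 1372π/9 cm³/s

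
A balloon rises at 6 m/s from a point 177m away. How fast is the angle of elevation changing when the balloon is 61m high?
0.0303 rad/s

tan(θ) = y/177
sec²(θ) · dθ/dt = (1/177) · dy/dt
dθ/dt = cos²(θ)/177 · 6 = 177/(177² + 61²) · 6
dθ/dt = 0.0303 rad/s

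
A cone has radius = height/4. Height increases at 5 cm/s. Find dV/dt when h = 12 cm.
45π cm³/s

V = (1/3)π(h/4)²h = πh³/48
dV/dt = πh²/16 · 5
At h = 12: dV/dt = 45π cm³/s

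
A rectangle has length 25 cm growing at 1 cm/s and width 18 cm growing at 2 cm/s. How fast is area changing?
68 cm²/s

A = lw
dA/dt = w·dl/dt + l·dw/dt = 18·1 + 25·2 = 68 cm²/s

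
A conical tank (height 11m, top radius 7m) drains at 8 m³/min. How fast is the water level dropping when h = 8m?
121/(392π) ≈ 0.09825 m/min

r/h = 7/11, so r = (7/11)h
V = (1/3)πr²h = (1/3)π((7/11)h)²h = (49/363)πh³
dV/dh = (49/121)πh²
dh/dt = (dV/dt)/(dV/dh) = -8/((49/121)π·8²) = -121/(392π) m/min
The level is dropping at 121/(392π) ≈ 0.09825 m/min.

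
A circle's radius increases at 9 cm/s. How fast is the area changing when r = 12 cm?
216π cm²/s

A = πr²
dA/dt = 2πr · dr/dt = 2π(12)(9) = 216π cm²/s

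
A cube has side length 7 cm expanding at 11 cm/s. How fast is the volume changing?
1617 cm³/s

V = s³
dV/dt = 3s² · ds/dt = 3·7²·11 = 1617 cm³/s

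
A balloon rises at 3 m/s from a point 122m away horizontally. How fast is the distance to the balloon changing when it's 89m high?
267√22805/22805 ≈ 1.768 m/s

z² = 122² + y²
z = √(122² + 89²) = √22805
dz/dt = y/z · dy/dt = 89/√22805 · 3 = 267√22805/22805 ≈ 1.768 m/s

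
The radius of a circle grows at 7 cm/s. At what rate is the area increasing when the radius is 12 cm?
168π cm²/s

A = πr²
dA/dt = 2πr · dr/dt = 2π(12)(7) = 168π cm²/s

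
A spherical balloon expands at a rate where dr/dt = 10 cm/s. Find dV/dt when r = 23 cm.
21160π cm³/s

V = (4/3)πr³
dV/dt = dV/dr · dr/dt = 4πr² · 10
At r = 23: dV/dt = 21160π cm³/s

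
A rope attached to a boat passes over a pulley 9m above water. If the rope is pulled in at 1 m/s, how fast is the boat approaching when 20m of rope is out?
20√319/319 ≈ 1.12 m/s

rope² = x² + 9²
x = √(20² - 9²) = √319
dx/dt = (rope/x) · d(rope)/dt = (20/√319) · (-1) = -20√319/319 m/s
The boat approaches at 20√319/319 ≈ 1.12 m/s.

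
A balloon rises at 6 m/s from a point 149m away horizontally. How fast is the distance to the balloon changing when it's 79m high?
237√28442/14221 ≈ 2.811 m/s

z² = 149² + y²
z = √(149² + 79²) = √28442
dz/dt = y/z · dy/dt = 79/√28442 · 6 = 237√28442/14221 ≈ 2.811 m/s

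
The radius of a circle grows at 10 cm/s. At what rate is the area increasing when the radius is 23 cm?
460π cm²/s

A = πr²
dA/dt = 2πr · dr/dt = 2π(23)(10) = 460π cm²/s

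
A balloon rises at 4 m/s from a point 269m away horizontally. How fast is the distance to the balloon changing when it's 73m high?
146√77690/38845 ≈ 1.048 m/s

z² = 269² + y²
z = √(269² + 73²) = √77690
dz/dt = y/z · dy/dt = 73/√77690 · 4 = 146√77690/38845 ≈ 1.048 m/s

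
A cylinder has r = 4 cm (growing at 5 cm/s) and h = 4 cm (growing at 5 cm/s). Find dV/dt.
240π cm³/s

V = πr²h
dV/dt = 2πrh·dr/dt + πr²·dh/dt
= 2π(4)(4)(5) + π(4)²(5)
= 240π cm³/s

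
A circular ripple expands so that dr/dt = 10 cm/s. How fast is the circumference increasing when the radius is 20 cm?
20π cm/s

C = 2πr
dC/dt = 2π · dr/dt = 2π · 10 = 20π cm/s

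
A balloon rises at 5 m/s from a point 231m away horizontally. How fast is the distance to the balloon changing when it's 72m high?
24√6505/1301 ≈ 1.488 m/s

z² = 231² + y²
z = √(231² + 72²) = 3√6505
dz/dt = y/z · dy/dt = 72/(3√6505) · 5 = 24√6505/1301 ≈ 1.488 m/s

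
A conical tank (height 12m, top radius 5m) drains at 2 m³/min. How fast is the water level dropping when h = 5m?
288/(625π) ≈ 0.1467 m/min

r/h = 5/12, so r = (5/12)h
V = (1/3)πr²h = (1/3)π((5/12)h)²h = (25/432)πh³
dV/dh = (25/144)πh²
dh/dt = (dV/dt)/(dV/dh) = -2/((25/144)π·5²) = -288/(625π) m/min
The level is dropping at 288/(625π) ≈ 0.1467 m/min.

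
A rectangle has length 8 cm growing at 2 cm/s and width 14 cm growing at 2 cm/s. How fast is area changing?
44 cm²/s

A = lw
dA/dt = w·dl/dt + l·dw/dt = 14·2 + 8·2 = 44 cm²/s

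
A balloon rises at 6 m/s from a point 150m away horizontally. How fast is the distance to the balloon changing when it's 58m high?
87√6466/3233 ≈ 2.164 m/s

z² = 150² + y²
z = √(150² + 58²) = 2√6466
dz/dt = y/z · dy/dt = 58/(2√6466) · 6 = 87√6466/3233 ≈ 2.164 m/s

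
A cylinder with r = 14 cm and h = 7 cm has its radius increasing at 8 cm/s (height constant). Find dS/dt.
560π cm²/s

S = 2πrh + 2πr² (lateral + bases)
dS/dt = (2πh + 4πr)·dr/dt = (2π·7 + 4π·14)·8
= 560π cm²/s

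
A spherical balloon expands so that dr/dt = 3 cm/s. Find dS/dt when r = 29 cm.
696π cm²/s

S = 4πr²
dS/dt = dS/dr · dr/dt = 8πr · 3
At r = 29: dS/dt = 696π cm²/s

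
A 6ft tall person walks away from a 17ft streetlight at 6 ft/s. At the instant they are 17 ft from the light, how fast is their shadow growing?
36/11 ft/s

By similar triangles: 17/(x+s) = 6/s
Solving: s = 6x/11
ds/dt = 6/11 · dx/dt = 6/11 · 6 = 36/11 ft/s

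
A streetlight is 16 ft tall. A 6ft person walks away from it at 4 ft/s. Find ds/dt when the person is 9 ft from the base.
12/5 ft/s

By similar triangles: 16/(x+s) = 6/s
Solving: s = 6x/10
ds/dt = 6/10 · dx/dt = 3/5 · 4 = 12/5 ft/s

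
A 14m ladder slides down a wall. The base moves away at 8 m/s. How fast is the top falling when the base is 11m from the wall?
88√3/15 ≈ 10.16 m/s

x² + y² = 14²
2x·dx/dt + 2y·dy/dt = 0
dy/dt = -x/y · dx/dt = -11/(5√3) · 8 = -88√3/15 m/s
The top is descending at 88√3/15 ≈ 10.16 m/s.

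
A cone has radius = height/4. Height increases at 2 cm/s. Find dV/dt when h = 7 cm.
49π/8 cm³/s

V = (1/3)π(h/4)²h = πh³/48
dV/dt = πh²/16 · 2
At h = 7: dV/dt = 49π/8 cm³/s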